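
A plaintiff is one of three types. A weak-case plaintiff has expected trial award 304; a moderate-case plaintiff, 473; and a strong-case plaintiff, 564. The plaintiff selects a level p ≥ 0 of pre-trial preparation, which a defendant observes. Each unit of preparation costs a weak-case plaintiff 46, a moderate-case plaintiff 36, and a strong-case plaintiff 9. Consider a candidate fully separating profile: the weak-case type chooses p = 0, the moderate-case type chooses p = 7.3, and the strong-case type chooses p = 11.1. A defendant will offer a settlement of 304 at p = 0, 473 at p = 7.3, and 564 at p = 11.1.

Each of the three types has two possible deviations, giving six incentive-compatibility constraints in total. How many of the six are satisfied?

Moderate-case (own payoff 473 − 36×7.3 = 210.2): to p=0 gives 304 → profitable ✗; to p=11.1 gives 564 − 36×11.1 = 164.4 → no gain ✓.
Strong-case (own payoff 564 − 9×11.1 = 464.1): to p=0 gives 304 → no gain ✓; to p=7.3 gives 473 − 9×7.3 = 407.3 → no gain ✓.
Weak-case (own payoff 304): to p=7.3 gives 473 − 46×7.3 = 137.2 → no gain ✓; to p=11.1 gives 564 − 46×11.1 = 53.4 → no gain ✓.
5 of the 6 constraints hold; not an equilibrium.

5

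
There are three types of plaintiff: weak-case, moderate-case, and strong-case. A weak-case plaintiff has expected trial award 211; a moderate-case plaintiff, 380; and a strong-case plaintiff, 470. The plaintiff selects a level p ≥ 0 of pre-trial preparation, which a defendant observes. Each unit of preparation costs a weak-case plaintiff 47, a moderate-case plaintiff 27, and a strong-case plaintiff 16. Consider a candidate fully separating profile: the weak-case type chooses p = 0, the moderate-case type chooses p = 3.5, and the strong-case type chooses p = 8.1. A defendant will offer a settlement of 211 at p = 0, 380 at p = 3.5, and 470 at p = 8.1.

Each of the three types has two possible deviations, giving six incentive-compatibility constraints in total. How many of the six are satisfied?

5

Moderate-case (own payoff 380 − 27×3.5 = 285.5): to p=0 gives 211 → no gain ✓; to p=8.1 gives 470 − 27×8.1 = 251.3 → no gain ✓.
Strong-case (own payoff 470 − 16×8.1 = 340.4): to p=0 gives 211 → no gain ✓; to p=3.5 gives 380 − 16×3.5 = 324 → no gain ✓.
Weak-case (own payoff 211): to p=3.5 gives 380 − 47×3.5 = 215.5 → profitable ✗; to p=8.1 gives 470 − 47×8.1 = 89.3 → no gain ✓.
5 of the 6 constraints hold; not an equilibrium.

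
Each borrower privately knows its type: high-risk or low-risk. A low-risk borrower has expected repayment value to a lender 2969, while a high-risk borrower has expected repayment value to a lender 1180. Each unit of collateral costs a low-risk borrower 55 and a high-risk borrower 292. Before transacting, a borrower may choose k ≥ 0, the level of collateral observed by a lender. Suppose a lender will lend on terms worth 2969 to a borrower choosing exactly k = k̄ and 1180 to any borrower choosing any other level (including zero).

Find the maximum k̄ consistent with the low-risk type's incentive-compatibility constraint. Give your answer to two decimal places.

32.53

Choosing k̄ yields the low-risk type 2969 − 55·k̄; choosing zero yields 1180.
The low-risk type is indifferent at 2969 − 55·k̄ = 1180, i.e. k̄ = (2969 − 1180) / 55 ≈ 32.53.
For any k̄ above 32.53 the low-risk type would rather pool at zero, so separation collapses.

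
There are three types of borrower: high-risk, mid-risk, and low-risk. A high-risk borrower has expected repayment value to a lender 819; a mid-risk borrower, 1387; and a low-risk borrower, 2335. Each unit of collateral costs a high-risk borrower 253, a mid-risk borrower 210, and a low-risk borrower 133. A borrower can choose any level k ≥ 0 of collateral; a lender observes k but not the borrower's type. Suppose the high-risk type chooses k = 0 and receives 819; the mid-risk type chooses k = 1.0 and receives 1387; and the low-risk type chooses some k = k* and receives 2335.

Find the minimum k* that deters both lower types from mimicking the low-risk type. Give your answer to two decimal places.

Mid-risk type (on-path payoff 1387 − 210×1.0 = 1177) won't mimic when 1177 ≥ 2335 − 210·k*, i.e. k* ≥ 5.51.
High-risk type (on-path payoff 819) won't mimic when 819 ≥ 2335 − 253·k*, i.e. k* ≥ 5.99.
Both must hold, so k* = max(5.99, 5.51) = 5.99. The high-risk type's constraint binds.

5.99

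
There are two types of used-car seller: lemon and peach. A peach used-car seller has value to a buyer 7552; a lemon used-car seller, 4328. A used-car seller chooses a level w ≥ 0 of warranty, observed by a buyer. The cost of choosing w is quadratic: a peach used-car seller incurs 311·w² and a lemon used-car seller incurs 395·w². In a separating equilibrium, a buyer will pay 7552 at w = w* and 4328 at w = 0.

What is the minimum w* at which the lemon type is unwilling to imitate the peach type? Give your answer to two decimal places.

The lemon type at w = 0 receives 4328; imitating at w* yields 7552 − 395·w*².
Indifference: 4328 = 7552 − 395·w*², so w*² = (7552 − 4328) / 395 ≈ 8.1620.
w* = √8.1620 ≈ 2.86.

2.86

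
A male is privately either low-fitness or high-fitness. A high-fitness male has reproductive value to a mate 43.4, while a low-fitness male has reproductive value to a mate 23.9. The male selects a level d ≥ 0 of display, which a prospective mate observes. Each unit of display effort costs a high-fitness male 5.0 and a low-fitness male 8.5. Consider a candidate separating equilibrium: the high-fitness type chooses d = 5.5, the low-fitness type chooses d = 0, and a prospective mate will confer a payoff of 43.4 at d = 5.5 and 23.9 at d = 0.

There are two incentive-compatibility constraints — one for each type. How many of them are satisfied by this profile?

1

Low-fitness type: stay at 0 → 23.9; mimic → 43.4 − 8.5 × 5.5 = -3.35. IC holds (23.9 ≥ -3.35).
High-fitness type: signal → 43.4 − 5.0 × 5.5 = 15.9; deviate to 0 → 23.9. IC fails (15.9 < 23.9).
1 of 2 constraints hold, so this profile is not an equilibrium.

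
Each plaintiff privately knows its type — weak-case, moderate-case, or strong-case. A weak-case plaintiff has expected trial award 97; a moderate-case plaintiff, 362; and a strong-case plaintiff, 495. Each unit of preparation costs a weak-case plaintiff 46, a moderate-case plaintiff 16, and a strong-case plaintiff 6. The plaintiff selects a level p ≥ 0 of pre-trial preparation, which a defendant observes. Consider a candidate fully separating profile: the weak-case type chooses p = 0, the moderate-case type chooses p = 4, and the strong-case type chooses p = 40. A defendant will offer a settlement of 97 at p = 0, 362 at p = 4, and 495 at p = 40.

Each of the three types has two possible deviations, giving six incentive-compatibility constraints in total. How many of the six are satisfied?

4

Strong-case (own payoff 495 − 6×40 = 255): to p=0 gives 97 → no gain ✓; to p=4 gives 362 − 6×4 = 338 → profitable ✗.
Moderate-case (own payoff 362 − 16×4 = 298): to p=0 gives 97 → no gain ✓; to p=40 gives 495 − 16×40 = -145 → no gain ✓.
Weak-case (own payoff 97): to p=4 gives 362 − 46×4 = 178 → profitable ✗; to p=40 gives 495 − 46×40 = -1345 → no gain ✓.
4 of the 6 constraints hold; not an equilibrium.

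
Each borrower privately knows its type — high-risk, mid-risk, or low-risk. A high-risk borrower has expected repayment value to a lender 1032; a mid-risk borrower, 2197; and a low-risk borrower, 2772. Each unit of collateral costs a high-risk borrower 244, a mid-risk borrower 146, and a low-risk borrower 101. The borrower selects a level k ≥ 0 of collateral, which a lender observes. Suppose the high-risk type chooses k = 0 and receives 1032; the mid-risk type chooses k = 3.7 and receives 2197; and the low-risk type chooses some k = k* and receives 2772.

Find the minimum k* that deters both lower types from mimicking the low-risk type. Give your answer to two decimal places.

7.64

High-risk type (on-path payoff 1032) won't mimic when 1032 ≥ 2772 − 244·k*, i.e. k* ≥ 7.13.
Mid-risk type (on-path payoff 2197 − 146×3.7 = 1656.8) won't mimic when 1656.8 ≥ 2772 − 146·k*, i.e. k* ≥ 7.64.
Both must hold, so k* = max(7.13, 7.64) = 7.64. The mid-risk type's constraint binds.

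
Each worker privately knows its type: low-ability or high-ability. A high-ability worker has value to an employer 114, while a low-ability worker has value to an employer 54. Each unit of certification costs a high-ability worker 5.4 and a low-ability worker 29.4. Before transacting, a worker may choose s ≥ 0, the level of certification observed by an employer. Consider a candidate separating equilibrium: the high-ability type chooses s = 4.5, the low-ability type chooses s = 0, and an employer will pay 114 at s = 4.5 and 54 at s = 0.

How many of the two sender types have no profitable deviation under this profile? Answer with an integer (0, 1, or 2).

2

High-ability type: signal → 114 − 5.4 × 4.5 = 89.7; deviate to 0 → 54. IC holds (89.7 ≥ 54).
Low-ability type: stay at 0 → 54; mimic → 114 − 29.4 × 4.5 = -18.3. IC holds (54 ≥ -18.3).
2 of 2 constraints hold, so this is a separating equilibrium.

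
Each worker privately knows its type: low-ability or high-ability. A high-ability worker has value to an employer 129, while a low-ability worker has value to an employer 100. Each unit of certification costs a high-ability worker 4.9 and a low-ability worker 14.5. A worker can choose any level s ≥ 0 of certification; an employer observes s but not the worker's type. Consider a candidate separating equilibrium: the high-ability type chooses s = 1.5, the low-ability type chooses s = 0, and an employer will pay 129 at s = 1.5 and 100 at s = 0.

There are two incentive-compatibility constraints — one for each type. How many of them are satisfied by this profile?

1

High-ability type: signal → 129 − 4.9 × 1.5 = 121.65; deviate to 0 → 100. IC holds (121.65 ≥ 100).
Low-ability type: stay at 0 → 100; mimic → 129 − 14.5 × 1.5 = 107.25. IC fails (100 < 107.25).
1 of 2 constraints hold, so this profile is not an equilibrium.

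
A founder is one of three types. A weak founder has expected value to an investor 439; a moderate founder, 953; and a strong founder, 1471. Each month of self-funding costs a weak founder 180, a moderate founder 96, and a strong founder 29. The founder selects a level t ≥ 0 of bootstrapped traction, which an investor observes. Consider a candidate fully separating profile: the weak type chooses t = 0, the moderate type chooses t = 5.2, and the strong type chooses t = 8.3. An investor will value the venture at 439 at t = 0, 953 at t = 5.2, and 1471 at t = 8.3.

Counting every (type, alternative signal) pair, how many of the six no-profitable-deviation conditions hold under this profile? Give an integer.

Moderate (own payoff 953 − 96×5.2 = 453.8): to t=0 gives 439 → no gain ✓; to t=8.3 gives 1471 − 96×8.3 = 674.2 → profitable ✗.
Strong (own payoff 1471 − 29×8.3 = 1230.3): to t=0 gives 439 → no gain ✓; to t=5.2 gives 953 − 29×5.2 = 802.2 → no gain ✓.
Weak (own payoff 439): to t=5.2 gives 953 − 180×5.2 = 17 → no gain ✓; to t=8.3 gives 1471 − 180×8.3 = -23 → no gain ✓.
5 of the 6 constraints hold; not an equilibrium.

5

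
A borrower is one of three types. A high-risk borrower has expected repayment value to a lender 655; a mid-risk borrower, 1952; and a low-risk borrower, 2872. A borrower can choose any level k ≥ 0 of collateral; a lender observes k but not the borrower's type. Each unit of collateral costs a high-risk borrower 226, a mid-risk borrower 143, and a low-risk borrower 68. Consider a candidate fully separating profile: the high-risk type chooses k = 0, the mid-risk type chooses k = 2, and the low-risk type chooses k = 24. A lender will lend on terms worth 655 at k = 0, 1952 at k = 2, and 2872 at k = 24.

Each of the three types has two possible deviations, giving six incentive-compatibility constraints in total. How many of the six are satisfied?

4

High-risk (own payoff 655): to k=2 gives 1952 − 226×2 = 1500 → profitable ✗; to k=24 gives 2872 − 226×24 = -2552 → no gain ✓.
Mid-risk (own payoff 1952 − 143×2 = 1666): to k=0 gives 655 → no gain ✓; to k=24 gives 2872 − 143×24 = -560 → no gain ✓.
Low-risk (own payoff 2872 − 68×24 = 1240): to k=0 gives 655 → no gain ✓; to k=2 gives 1952 − 68×2 = 1816 → profitable ✗.
4 of the 6 constraints hold; not an equilibrium.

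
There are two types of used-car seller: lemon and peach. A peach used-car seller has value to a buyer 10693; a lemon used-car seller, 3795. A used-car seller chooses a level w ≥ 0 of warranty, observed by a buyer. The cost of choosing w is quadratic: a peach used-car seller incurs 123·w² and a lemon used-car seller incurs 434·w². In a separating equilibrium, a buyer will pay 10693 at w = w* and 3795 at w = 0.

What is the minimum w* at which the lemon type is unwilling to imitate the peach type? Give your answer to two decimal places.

3.99

The lemon type at w = 0 receives 3795; imitating at w* yields 10693 − 434·w*².
Indifference: 3795 = 10693 − 434·w*², so w*² = (10693 − 3795) / 434 ≈ 15.8940.
w* = √15.8940 ≈ 3.99.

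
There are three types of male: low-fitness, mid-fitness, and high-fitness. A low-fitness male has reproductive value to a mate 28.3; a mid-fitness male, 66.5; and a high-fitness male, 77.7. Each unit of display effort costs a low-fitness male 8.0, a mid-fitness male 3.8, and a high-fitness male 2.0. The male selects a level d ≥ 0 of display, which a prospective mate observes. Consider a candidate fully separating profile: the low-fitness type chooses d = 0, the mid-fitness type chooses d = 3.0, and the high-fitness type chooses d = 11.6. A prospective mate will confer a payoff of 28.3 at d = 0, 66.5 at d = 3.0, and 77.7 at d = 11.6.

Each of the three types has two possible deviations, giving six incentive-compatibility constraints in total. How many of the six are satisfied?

4

Low-fitness (own payoff 28.3): to d=3.0 gives 66.5 − 8.0×3.0 = 42.5 → profitable ✗; to d=11.6 gives 77.7 − 8.0×11.6 = -15.1 → no gain ✓.
High-fitness (own payoff 77.7 − 2.0×11.6 = 54.5): to d=0 gives 28.3 → no gain ✓; to d=3.0 gives 66.5 − 2.0×3.0 = 60.5 → profitable ✗.
Mid-fitness (own payoff 66.5 − 3.8×3.0 = 55.1): to d=0 gives 28.3 → no gain ✓; to d=11.6 gives 77.7 − 3.8×11.6 = 33.62 → no gain ✓.
4 of the 6 constraints hold; not an equilibrium.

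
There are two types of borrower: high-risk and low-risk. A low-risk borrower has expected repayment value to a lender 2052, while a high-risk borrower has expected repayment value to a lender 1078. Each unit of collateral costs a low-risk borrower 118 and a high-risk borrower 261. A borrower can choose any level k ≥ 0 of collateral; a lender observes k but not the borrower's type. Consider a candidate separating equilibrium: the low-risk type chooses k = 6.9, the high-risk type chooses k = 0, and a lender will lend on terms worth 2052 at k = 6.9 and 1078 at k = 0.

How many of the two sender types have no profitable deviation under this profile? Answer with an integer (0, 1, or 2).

2

High-risk type: stay at 0 → 1078; mimic → 2052 − 261 × 6.9 = 251.1. IC holds (1078 ≥ 251.1).
Low-risk type: signal → 2052 − 118 × 6.9 = 1237.8; deviate to 0 → 1078. IC holds (1237.8 ≥ 1078).
2 of 2 constraints hold, so this is a separating equilibrium.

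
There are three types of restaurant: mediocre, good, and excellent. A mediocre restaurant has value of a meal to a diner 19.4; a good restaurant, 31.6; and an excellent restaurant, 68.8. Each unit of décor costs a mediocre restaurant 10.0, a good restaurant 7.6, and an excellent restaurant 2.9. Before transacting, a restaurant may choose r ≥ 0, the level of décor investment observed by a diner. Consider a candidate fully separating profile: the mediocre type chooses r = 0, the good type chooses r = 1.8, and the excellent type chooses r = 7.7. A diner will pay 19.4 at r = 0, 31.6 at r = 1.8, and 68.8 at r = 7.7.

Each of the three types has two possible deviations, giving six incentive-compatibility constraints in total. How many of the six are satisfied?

Good (own payoff 31.6 − 7.6×1.8 = 17.92): to r=0 gives 19.4 → profitable ✗; to r=7.7 gives 68.8 − 7.6×7.7 = 10.28 → no gain ✓.
Excellent (own payoff 68.8 − 2.9×7.7 = 46.47): to r=0 gives 19.4 → no gain ✓; to r=1.8 gives 31.6 − 2.9×1.8 = 26.38 → no gain ✓.
Mediocre (own payoff 19.4): to r=1.8 gives 31.6 − 10.0×1.8 = 13.6 → no gain ✓; to r=7.7 gives 68.8 − 10.0×7.7 = -8.2 → no gain ✓.
5 of the 6 constraints hold; not an equilibrium.

5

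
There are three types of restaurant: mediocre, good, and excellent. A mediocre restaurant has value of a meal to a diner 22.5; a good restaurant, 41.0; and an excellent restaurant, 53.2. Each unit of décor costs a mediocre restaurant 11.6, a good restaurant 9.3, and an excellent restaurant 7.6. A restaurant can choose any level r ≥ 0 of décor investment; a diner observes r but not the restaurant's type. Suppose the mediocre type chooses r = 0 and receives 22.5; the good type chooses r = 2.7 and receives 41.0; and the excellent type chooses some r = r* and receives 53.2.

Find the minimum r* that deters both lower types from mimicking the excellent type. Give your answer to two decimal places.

Mediocre type (on-path payoff 22.5) won't mimic when 22.5 ≥ 53.2 − 11.6·r*, i.e. r* ≥ 2.65.
Good type (on-path payoff 41.0 − 9.3×2.7 = 15.89) won't mimic when 15.89 ≥ 53.2 − 9.3·r*, i.e. r* ≥ 4.01.
Both must hold, so r* = max(2.65, 4.01) = 4.01. The good type's constraint binds.

4.01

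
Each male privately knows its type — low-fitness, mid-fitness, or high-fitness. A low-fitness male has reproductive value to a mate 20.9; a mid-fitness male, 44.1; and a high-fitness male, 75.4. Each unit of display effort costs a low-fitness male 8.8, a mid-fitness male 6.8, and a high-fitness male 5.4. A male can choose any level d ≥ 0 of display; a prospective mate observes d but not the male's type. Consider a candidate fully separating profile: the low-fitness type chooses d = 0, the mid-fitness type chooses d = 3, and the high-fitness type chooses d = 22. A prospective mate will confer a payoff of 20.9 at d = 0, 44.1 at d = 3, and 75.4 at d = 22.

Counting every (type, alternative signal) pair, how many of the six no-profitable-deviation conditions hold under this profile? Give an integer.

Low-fitness (own payoff 20.9): to d=3 gives 44.1 − 8.8×3 = 17.7 → no gain ✓; to d=22 gives 75.4 − 8.8×22 = -118.2 → no gain ✓.
Mid-fitness (own payoff 44.1 − 6.8×3 = 23.7): to d=0 gives 20.9 → no gain ✓; to d=22 gives 75.4 − 6.8×22 = -74.2 → no gain ✓.
High-fitness (own payoff 75.4 − 5.4×22 = -43.4): to d=0 gives 20.9 → profitable ✗; to d=3 gives 44.1 − 5.4×3 = 27.9 → profitable ✗.
4 of the 6 constraints hold; not an equilibrium.

4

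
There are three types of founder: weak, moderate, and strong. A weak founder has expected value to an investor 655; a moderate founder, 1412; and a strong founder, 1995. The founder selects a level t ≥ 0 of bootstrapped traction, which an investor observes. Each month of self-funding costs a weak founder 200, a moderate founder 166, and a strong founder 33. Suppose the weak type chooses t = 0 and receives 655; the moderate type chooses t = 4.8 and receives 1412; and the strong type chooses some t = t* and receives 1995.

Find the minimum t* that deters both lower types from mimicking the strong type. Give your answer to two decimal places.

8.31

Moderate type (on-path payoff 1412 − 166×4.8 = 615.2) won't mimic when 615.2 ≥ 1995 − 166·t*, i.e. t* ≥ 8.31.
Weak type (on-path payoff 655) won't mimic when 655 ≥ 1995 − 200·t*, i.e. t* ≥ 6.70.
Both must hold, so t* = max(6.70, 8.31) = 8.31. The moderate type's constraint binds.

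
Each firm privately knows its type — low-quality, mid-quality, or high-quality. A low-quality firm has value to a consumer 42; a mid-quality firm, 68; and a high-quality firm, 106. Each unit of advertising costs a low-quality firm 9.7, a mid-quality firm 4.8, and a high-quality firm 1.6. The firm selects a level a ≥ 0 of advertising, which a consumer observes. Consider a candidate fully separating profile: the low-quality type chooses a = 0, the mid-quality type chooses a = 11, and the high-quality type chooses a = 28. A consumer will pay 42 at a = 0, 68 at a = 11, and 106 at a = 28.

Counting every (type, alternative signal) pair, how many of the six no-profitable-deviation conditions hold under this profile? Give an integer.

High-quality (own payoff 106 − 1.6×28 = 61.2): to a=0 gives 42 → no gain ✓; to a=11 gives 68 − 1.6×11 = 50.4 → no gain ✓.
Mid-quality (own payoff 68 − 4.8×11 = 15.2): to a=0 gives 42 → profitable ✗; to a=28 gives 106 − 4.8×28 = -28.4 → no gain ✓.
Low-quality (own payoff 42): to a=11 gives 68 − 9.7×11 = -38.7 → no gain ✓; to a=28 gives 106 − 9.7×28 = -165.6 → no gain ✓.
5 of the 6 constraints hold; not an equilibrium.

5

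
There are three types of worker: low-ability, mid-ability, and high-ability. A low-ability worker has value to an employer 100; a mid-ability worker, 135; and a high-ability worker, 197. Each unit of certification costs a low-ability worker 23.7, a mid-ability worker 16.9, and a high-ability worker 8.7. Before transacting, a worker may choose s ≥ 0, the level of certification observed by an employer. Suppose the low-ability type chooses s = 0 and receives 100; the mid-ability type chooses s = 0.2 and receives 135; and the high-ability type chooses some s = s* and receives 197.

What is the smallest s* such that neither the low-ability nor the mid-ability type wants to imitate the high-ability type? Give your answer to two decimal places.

4.09

Mid-ability type (on-path payoff 135 − 16.9×0.2 = 131.62) won't mimic when 131.62 ≥ 197 − 16.9·s*, i.e. s* ≥ 3.87.
Low-ability type (on-path payoff 100) won't mimic when 100 ≥ 197 − 23.7·s*, i.e. s* ≥ 4.09.
Both must hold, so s* = max(4.09, 3.87) = 4.09. The low-ability type's constraint binds.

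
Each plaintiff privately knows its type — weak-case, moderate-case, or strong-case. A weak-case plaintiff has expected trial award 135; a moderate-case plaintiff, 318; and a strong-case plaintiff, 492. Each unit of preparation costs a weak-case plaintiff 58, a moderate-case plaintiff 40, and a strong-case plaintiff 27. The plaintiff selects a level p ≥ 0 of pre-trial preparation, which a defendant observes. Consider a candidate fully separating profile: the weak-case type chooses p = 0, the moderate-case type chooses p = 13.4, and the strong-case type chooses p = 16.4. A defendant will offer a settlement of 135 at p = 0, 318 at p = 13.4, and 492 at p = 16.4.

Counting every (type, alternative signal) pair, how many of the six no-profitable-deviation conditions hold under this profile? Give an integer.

Weak-case (own payoff 135): to p=13.4 gives 318 − 58×13.4 = -459.2 → no gain ✓; to p=16.4 gives 492 − 58×16.4 = -459.2 → no gain ✓.
Strong-case (own payoff 492 − 27×16.4 = 49.2): to p=0 gives 135 → profitable ✗; to p=13.4 gives 318 − 27×13.4 = -43.8 → no gain ✓.
Moderate-case (own payoff 318 − 40×13.4 = -218): to p=0 gives 135 → profitable ✗; to p=16.4 gives 492 − 40×16.4 = -164 → profitable ✗.
3 of the 6 constraints hold; not an equilibrium.

3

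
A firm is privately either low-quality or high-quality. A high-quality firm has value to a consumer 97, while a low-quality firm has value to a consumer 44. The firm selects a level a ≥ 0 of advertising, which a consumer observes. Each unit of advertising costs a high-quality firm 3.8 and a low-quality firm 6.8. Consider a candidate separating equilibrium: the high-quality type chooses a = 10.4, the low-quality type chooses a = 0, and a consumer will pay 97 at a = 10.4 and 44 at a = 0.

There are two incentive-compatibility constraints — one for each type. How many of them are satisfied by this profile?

High-quality type: signal → 97 − 3.8 × 10.4 = 57.48; deviate to 0 → 44. IC holds (57.48 ≥ 44).
Low-quality type: stay at 0 → 44; mimic → 97 − 6.8 × 10.4 = 26.28. IC holds (44 ≥ 26.28).
2 of 2 constraints hold, so this is a separating equilibrium.

2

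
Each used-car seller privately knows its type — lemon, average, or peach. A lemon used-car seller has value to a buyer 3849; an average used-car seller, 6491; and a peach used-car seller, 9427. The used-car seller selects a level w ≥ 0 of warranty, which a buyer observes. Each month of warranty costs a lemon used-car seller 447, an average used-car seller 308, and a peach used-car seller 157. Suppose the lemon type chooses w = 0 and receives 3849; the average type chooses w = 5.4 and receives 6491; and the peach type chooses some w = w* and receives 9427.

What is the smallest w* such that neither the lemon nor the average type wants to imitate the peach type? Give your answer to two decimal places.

Lemon type (on-path payoff 3849) won't mimic when 3849 ≥ 9427 − 447·w*, i.e. w* ≥ 12.48.
Average type (on-path payoff 6491 − 308×5.4 = 4827.8) won't mimic when 4827.8 ≥ 9427 − 308·w*, i.e. w* ≥ 14.93.
Both must hold, so w* = max(12.48, 14.93) = 14.93. The average type's constraint binds.

14.93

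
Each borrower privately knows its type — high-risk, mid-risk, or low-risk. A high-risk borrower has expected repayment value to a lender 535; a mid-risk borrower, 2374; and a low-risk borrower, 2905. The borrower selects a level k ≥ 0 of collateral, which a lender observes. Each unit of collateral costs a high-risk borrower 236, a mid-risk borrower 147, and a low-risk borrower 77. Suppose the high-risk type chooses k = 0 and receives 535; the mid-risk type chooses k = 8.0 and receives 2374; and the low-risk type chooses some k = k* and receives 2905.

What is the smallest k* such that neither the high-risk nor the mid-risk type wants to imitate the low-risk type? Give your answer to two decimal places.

High-risk type (on-path payoff 535) won't mimic when 535 ≥ 2905 − 236·k*, i.e. k* ≥ 10.04.
Mid-risk type (on-path payoff 2374 − 147×8.0 = 1198) won't mimic when 1198 ≥ 2905 − 147·k*, i.e. k* ≥ 11.61.
Both must hold, so k* = max(10.04, 11.61) = 11.61. The mid-risk type's constraint binds.

11.61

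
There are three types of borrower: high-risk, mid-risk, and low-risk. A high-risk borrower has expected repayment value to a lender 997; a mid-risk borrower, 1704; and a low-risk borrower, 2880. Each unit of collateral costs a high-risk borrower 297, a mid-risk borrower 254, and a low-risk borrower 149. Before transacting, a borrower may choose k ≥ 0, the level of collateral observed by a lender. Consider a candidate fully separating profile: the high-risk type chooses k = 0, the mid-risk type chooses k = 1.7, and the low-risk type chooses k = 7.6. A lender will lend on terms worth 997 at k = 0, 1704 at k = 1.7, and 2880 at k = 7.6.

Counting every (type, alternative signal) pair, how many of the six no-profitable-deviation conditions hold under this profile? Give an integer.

5

Low-risk (own payoff 2880 − 149×7.6 = 1747.6): to k=0 gives 997 → no gain ✓; to k=1.7 gives 1704 − 149×1.7 = 1450.7 → no gain ✓.
High-risk (own payoff 997): to k=1.7 gives 1704 − 297×1.7 = 1199.1 → profitable ✗; to k=7.6 gives 2880 − 297×7.6 = 622.8 → no gain ✓.
Mid-risk (own payoff 1704 − 254×1.7 = 1272.2): to k=0 gives 997 → no gain ✓; to k=7.6 gives 2880 − 254×7.6 = 949.6 → no gain ✓.
5 of the 6 constraints hold; not an equilibrium.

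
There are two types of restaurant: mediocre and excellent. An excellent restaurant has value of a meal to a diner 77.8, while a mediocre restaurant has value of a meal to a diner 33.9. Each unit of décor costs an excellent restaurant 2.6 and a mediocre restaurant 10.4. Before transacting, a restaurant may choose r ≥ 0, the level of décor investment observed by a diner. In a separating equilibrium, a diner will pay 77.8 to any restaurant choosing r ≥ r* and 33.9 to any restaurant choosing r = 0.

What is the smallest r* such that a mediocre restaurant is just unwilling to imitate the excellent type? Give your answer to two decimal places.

4.22

A mediocre restaurant choosing r = 0 receives 33.9.
Imitating at r* instead would pay 77.8 at cost 10.4·r*, netting 77.8 − 10.4·r*.
Indifference: 33.9 = 77.8 − 10.4·r*, so r* = (77.8 − 33.9) / 10.4 ≈ 4.22.
This is the mediocre type's binding incentive-compatibility constraint; any r ≥ 4.22 sustains separation on that side.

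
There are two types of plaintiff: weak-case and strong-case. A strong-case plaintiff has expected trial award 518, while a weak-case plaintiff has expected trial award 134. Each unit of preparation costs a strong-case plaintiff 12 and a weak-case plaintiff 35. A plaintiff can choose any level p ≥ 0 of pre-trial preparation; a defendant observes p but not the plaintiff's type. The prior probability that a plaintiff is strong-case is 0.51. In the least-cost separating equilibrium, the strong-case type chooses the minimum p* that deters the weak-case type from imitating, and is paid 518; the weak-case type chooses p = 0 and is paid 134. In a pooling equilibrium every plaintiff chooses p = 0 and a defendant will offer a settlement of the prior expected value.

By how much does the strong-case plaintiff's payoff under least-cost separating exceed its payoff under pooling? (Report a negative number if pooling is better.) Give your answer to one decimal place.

56.5

Least-cost separating signal: p* solves 134 = 518 − 35·p*, so p* = (518 − 134)/35 ≈ 10.9714.
Strong-case type's separating payoff: 518 − 12 × p* = 518 − 12 × (518 − 134)/35 = 518 − 4608/35 ≈ 386.343.
Pooling payoff: 0.51 × 518 + 0.49 × 134 = 329.84.
Difference: 386.343 − 329.84 = 56.503, i.e. 56.5 to one decimal place.
The strong-case type prefers to separate.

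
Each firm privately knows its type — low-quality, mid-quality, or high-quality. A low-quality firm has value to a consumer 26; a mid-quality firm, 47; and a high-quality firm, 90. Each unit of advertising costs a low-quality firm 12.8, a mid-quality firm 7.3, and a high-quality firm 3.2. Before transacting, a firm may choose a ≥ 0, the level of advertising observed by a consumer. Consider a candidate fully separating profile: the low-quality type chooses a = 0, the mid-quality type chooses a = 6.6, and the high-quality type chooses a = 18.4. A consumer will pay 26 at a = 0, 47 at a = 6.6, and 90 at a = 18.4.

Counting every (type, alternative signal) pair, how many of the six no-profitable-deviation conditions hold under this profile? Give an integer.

5

Low-quality (own payoff 26): to a=6.6 gives 47 − 12.8×6.6 = -37.48 → no gain ✓; to a=18.4 gives 90 − 12.8×18.4 = -145.52 → no gain ✓.
High-quality (own payoff 90 − 3.2×18.4 = 31.12): to a=0 gives 26 → no gain ✓; to a=6.6 gives 47 − 3.2×6.6 = 25.88 → no gain ✓.
Mid-quality (own payoff 47 − 7.3×6.6 = -1.18): to a=0 gives 26 → profitable ✗; to a=18.4 gives 90 − 7.3×18.4 = -44.32 → no gain ✓.
5 of the 6 constraints hold; not an equilibrium.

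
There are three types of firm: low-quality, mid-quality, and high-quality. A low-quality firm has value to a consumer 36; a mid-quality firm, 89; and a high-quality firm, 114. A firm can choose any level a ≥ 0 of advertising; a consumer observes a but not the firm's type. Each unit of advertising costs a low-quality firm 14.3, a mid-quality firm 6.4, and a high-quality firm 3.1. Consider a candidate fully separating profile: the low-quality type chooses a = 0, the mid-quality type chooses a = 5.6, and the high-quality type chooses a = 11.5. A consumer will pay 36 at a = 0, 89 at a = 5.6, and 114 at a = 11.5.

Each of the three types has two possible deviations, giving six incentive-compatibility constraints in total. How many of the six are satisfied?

Low-quality (own payoff 36): to a=5.6 gives 89 − 14.3×5.6 = 8.92 → no gain ✓; to a=11.5 gives 114 − 14.3×11.5 = -50.45 → no gain ✓.
Mid-quality (own payoff 89 − 6.4×5.6 = 53.16): to a=0 gives 36 → no gain ✓; to a=11.5 gives 114 − 6.4×11.5 = 40.4 → no gain ✓.
High-quality (own payoff 114 − 3.1×11.5 = 78.35): to a=0 gives 36 → no gain ✓; to a=5.6 gives 89 − 3.1×5.6 = 71.64 → no gain ✓.
6 of the 6 constraints hold; this profile is a separating equilibrium.

6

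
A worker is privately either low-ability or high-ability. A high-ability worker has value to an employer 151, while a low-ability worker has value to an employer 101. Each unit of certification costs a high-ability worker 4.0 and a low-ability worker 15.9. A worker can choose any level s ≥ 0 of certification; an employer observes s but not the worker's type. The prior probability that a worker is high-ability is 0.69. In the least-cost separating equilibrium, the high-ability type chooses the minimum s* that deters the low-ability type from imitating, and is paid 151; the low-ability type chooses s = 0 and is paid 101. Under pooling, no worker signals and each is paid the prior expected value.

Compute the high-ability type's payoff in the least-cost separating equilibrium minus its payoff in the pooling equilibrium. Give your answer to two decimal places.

Least-cost separating signal: s* solves 101 = 151 − 15.9·s*, so s* = (151 − 101)/15.9 ≈ 3.1447.
High-ability type's separating payoff: 151 − 4.0 × s* = 151 − 4.0 × (151 − 101)/15.9 = 151 − 200/15.9 ≈ 138.4214.
Pooling payoff: 0.69 × 151 + 0.31 × 101 = 135.5.
Difference: 138.4214 − 135.5 = 2.9214, i.e. 2.92 to two decimal places.
The high-ability type prefers to separate.

2.92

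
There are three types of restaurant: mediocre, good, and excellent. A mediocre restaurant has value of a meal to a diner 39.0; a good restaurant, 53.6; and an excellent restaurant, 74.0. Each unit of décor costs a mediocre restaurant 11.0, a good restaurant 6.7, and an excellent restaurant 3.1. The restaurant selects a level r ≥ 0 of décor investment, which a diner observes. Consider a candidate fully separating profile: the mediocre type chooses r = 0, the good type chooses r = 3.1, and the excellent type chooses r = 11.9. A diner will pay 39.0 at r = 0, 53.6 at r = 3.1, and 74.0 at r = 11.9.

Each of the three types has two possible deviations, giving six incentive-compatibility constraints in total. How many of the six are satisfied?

Mediocre (own payoff 39.0): to r=3.1 gives 53.6 − 11.0×3.1 = 19.5 → no gain ✓; to r=11.9 gives 74.0 − 11.0×11.9 = -56.9 → no gain ✓.
Excellent (own payoff 74.0 − 3.1×11.9 = 37.11): to r=0 gives 39.0 → profitable ✗; to r=3.1 gives 53.6 − 3.1×3.1 = 43.99 → profitable ✗.
Good (own payoff 53.6 − 6.7×3.1 = 32.83): to r=0 gives 39.0 → profitable ✗; to r=11.9 gives 74.0 − 6.7×11.9 = -5.73 → no gain ✓.
3 of the 6 constraints hold; not an equilibrium.

3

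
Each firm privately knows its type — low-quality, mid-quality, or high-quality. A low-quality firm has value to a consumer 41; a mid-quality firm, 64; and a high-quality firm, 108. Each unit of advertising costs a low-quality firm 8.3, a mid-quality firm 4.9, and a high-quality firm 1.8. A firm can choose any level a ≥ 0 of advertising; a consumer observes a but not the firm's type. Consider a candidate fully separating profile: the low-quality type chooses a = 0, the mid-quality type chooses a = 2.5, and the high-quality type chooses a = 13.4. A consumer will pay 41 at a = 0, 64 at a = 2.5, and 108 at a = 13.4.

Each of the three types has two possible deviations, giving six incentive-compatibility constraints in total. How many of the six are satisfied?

5

Mid-quality (own payoff 64 − 4.9×2.5 = 51.75): to a=0 gives 41 → no gain ✓; to a=13.4 gives 108 − 4.9×13.4 = 42.34 → no gain ✓.
Low-quality (own payoff 41): to a=2.5 gives 64 − 8.3×2.5 = 43.25 → profitable ✗; to a=13.4 gives 108 − 8.3×13.4 = -3.22 → no gain ✓.
High-quality (own payoff 108 − 1.8×13.4 = 83.88): to a=0 gives 41 → no gain ✓; to a=2.5 gives 64 − 1.8×2.5 = 59.5 → no gain ✓.
5 of the 6 constraints hold; not an equilibrium.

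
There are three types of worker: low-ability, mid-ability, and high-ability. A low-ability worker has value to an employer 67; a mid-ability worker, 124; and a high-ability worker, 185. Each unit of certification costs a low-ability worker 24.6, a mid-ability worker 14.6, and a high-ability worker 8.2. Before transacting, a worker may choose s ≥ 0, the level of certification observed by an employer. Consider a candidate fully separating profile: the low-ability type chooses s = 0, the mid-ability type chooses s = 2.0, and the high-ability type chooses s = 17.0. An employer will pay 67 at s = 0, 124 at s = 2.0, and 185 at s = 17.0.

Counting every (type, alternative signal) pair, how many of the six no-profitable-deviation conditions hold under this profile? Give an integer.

Mid-ability (own payoff 124 − 14.6×2.0 = 94.8): to s=0 gives 67 → no gain ✓; to s=17.0 gives 185 − 14.6×17.0 = -63.2 → no gain ✓.
High-ability (own payoff 185 − 8.2×17.0 = 45.6): to s=0 gives 67 → profitable ✗; to s=2.0 gives 124 − 8.2×2.0 = 107.6 → profitable ✗.
Low-ability (own payoff 67): to s=2.0 gives 124 − 24.6×2.0 = 74.8 → profitable ✗; to s=17.0 gives 185 − 24.6×17.0 = -233.2 → no gain ✓.
3 of the 6 constraints hold; not an equilibrium.

3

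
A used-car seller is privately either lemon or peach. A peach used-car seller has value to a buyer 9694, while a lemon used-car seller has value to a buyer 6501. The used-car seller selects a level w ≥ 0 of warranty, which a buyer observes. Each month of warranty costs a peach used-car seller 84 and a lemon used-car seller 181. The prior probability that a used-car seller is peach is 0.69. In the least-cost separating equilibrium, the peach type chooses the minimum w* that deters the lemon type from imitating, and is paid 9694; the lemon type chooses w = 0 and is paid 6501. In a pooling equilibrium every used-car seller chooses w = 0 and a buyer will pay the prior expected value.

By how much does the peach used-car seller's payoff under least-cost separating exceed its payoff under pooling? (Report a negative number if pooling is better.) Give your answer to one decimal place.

-492.0

Least-cost separating signal: w* solves 6501 = 9694 − 181·w*, so w* = (9694 − 6501)/181 ≈ 17.6409.
Peach type's separating payoff: 9694 − 84 × w* = 9694 − 84 × (9694 − 6501)/181 = 9694 − 268212/181 ≈ 8212.166.
Pooling payoff: 0.69 × 9694 + 0.31 × 6501 = 8704.17.
Difference: 8212.166 − 8704.17 = -492.004, i.e. -492.0 to one decimal place.
The peach type would prefer the pooling outcome.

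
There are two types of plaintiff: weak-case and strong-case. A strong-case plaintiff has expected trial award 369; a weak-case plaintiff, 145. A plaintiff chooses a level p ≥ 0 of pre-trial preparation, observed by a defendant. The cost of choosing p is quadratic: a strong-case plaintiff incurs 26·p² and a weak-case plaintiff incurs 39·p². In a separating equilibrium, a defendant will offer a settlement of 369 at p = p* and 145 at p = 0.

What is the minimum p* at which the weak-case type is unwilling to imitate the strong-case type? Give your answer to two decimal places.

The weak-case type at p = 0 receives 145; imitating at p* yields 369 − 39·p*².
Indifference: 145 = 369 − 39·p*², so p*² = (369 − 145) / 39 ≈ 5.7436.
p* = √5.7436 ≈ 2.40.

2.40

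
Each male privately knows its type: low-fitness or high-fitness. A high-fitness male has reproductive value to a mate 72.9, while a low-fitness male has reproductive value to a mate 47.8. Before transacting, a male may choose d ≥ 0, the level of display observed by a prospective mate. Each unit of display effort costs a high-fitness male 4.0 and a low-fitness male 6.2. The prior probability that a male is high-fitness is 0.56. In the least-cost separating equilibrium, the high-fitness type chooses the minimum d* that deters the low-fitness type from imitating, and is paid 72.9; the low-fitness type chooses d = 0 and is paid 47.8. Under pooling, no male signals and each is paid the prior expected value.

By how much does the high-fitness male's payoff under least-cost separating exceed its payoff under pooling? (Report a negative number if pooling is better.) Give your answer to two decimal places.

-5.15

Least-cost separating signal: d* solves 47.8 = 72.9 − 6.2·d*, so d* = (72.9 − 47.8)/6.2 ≈ 4.0484.
High-fitness type's separating payoff: 72.9 − 4.0 × d* = 72.9 − 4.0 × (72.9 − 47.8)/6.2 = 72.9 − 100.4/6.2 ≈ 56.7065.
Pooling payoff: 0.56 × 72.9 + 0.44 × 47.8 = 61.856.
Difference: 56.7065 − 61.856 = -5.1495, i.e. -5.15 to two decimal places.
The high-fitness type would prefer the pooling outcome.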